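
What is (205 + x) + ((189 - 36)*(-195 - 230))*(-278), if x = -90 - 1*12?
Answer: 18077053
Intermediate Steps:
x = -102 (x = -90 - 12 = -102)
(205 + x) + ((189 - 36)*(-195 - 230))*(-278) = (205 - 102) + ((189 - 36)*(-195 - 230))*(-278) = 103 + (153*(-425))*(-278) = 103 - 65025*(-278) = 103 + 18076950 = 18077053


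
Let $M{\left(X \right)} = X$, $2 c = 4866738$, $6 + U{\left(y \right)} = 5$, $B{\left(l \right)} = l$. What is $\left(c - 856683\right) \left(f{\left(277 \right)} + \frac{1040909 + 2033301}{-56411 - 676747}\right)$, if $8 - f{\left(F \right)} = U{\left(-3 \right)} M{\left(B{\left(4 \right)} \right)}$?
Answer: $\frac{1504075930766}{122193} \approx 1.2309 \cdot 10^{7}$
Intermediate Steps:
$U{\left(y \right)} = -1$ ($U{\left(y \right)} = -6 + 5 = -1$)
$c = 2433369$ ($c = \frac{1}{2} \cdot 4866738 = 2433369$)
$f{\left(F \right)} = 12$ ($f{\left(F \right)} = 8 - \left(-1\right) 4 = 8 - -4 = 8 + 4 = 12$)
$\left(c - 856683\right) \left(f{\left(277 \right)} + \frac{1040909 + 2033301}{-56411 - 676747}\right) = \left(2433369 - 856683\right) \left(12 + \frac{1040909 + 2033301}{-56411 - 676747}\right) = 1576686 \left(12 + \frac{3074210}{-733158}\right) = 1576686 \left(12 + 3074210 \left(- \frac{1}{733158}\right)\right) = 1576686 \left(12 - \frac{1537105}{366579}\right) = 1576686 \cdot \frac{2861843}{366579} = \frac{1504075930766}{122193}$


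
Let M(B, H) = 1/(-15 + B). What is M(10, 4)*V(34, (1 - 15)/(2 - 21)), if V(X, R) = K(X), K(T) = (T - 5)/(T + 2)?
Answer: -29/180 ≈ -0.16111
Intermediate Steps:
K(T) = (-5 + T)/(2 + T)
V(X, R) = (-5 + X)/(2 + X)
M(10, 4)*V(34, (1 - 15)/(2 - 21)) = ((-5 + 34)/(2 + 34))/(-15 + 10) = (29/36)/(-5) = -29/180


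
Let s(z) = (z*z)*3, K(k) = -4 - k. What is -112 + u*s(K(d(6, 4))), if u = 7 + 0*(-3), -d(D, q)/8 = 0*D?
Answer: 224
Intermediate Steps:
d(D, q) = 0 (d(D, q) = -0*D = -8*0 = 0)
u = 7 (u = 7 + 0 = 7)
s(z) = 3*z² (s(z) = z²*3 = 3*z²)
-112 + u*s(K(d(6, 4))) = -112 + 7*(3*(-4 - 1*0)²) = -112 + 7*(3*(-4 + 0)²) = -112 + 7*(3*(-4)²) = -112 + 7*(3*16) = -112 + 7*48 = -112 + 336 = 224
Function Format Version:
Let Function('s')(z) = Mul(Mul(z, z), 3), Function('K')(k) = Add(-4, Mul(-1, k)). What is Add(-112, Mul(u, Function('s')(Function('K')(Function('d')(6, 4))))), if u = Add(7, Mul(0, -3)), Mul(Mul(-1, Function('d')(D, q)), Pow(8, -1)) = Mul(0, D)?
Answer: 224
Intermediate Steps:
Function('d')(D, q) = 0 (Function('d')(D, q) = Mul(-8, Mul(0, D)) = Mul(-8, 0) = 0)
u = 7 (u = Add(7, 0) = 7)
Function('s')(z) = Mul(3, Pow(z, 2)) (Function('s')(z) = Mul(Pow(z, 2), 3) = Mul(3, Pow(z, 2)))
Add(-112, Mul(u, Function('s')(Function('K')(Function('d')(6, 4))))) = Add(-112, Mul(7, Mul(3, Pow(Add(-4, Mul(-1, 0)), 2)))) = Add(-112, Mul(7, Mul(3, Pow(Add(-4, 0), 2)))) = Add(-112, Mul(7, Mul(3, Pow(-4, 2)))) = Add(-112, Mul(7, Mul(3, 16))) = Add(-112, Mul(7, 48)) = Add(-112, 336) = 224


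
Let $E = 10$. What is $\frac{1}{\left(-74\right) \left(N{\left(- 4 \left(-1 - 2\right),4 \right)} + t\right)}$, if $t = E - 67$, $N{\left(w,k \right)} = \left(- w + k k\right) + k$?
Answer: $\frac{1}{3626} \approx 0.00027579$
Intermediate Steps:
$N{\left(w,k \right)} = k + k^{2} - w$ ($N{\left(w,k \right)} = \left(- w + k^{2}\right) + k = \left(k^{2} - w\right) + k = k + k^{2} - w$)
$t = -57$ ($t = 10 - 67 = -57$)
$\frac{1}{\left(-74\right) \left(N{\left(- 4 \left(-1 - 2\right),4 \right)} + t\right)} = \frac{1}{\left(-74\right) \left(\left(4 + 4^{2} - - 4 \left(-1 - 2\right)\right) - 57\right)} = \frac{1}{\left(-74\right) \left(\left(4 + 16 - \left(-4\right) \left(-3\right)\right) - 57\right)} = \frac{1}{\left(-74\right) \left(\left(4 + 16 - 12\right) - 57\right)} = \frac{1}{\left(-74\right) \left(8 - 57\right)} = \frac{1}{\left(-74\right) \left(-49\right)} = \frac{1}{3626}$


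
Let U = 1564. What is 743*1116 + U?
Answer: 830752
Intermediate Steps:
743*1116 + U = 743*1116 + 1564 = 829188 + 1564 = 830752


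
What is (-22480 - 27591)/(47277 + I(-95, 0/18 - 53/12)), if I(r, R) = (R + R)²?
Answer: -1802556/1704781 ≈ -1.0574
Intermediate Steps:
I(r, R) = 4*R² (I(r, R) = (2*R)² = 4*R²)
(-22480 - 27591)/(47277 + I(-95, 0/18 - 53/12)) = (-22480 - 27591)/(47277 + 4*(0/18 - 53/12)²) = -50071/(47277 + 4*(0*(1/18) - 53*1/12)²) = -50071/(47277 + 4*(0 - 53/12)²) = -50071/(47277 + 4*(-53/12)²) = -50071/(47277 + 4*(2809/144)) = -50071/(47277 + 2809/36) = -50071/1704781/36 = -50071*36/1704781 = -1802556/1704781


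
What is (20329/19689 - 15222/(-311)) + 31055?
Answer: 190464457622/6123279 ≈ 31105.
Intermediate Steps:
(20329/19689 - 15222/(-311)) + 31055 = (20329*(1/19689) - 15222*(-1/311)) + 31055 = (20329/19689 + 15222/311) + 31055 = 306028277/6123279 + 31055 = 190464457622/6123279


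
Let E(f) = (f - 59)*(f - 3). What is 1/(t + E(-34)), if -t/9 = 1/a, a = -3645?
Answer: 405/1393606 ≈ 0.00029061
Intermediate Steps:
t = 1/405 (t = -9/(-3645) = -9*(-1/3645) = 1/405 ≈ 0.0024691)
E(f) = (-59 + f)*(-3 + f)
1/(t + E(-34)) = 1/(1/405 + (177 + (-34)**2 - 62*(-34))) = 1/(1/405 + (177 + 1156 + 2108)) = 1/(1/405 + 3441) = 1/(1393606/405) = 405/1393606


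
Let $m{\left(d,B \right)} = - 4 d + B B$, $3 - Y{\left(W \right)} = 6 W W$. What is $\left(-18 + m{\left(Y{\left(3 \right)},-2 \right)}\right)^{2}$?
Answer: $36100$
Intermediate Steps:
$Y{\left(W \right)} = 3 - 6 W^{2}$ ($Y{\left(W \right)} = 3 - 6 W W = 3 - 6 W^{2}$)
$m{\left(d,B \right)} = B^{2} - 4 d$ ($m{\left(d,B \right)} = - 4 d + B^{2} = B^{2} - 4 d$)
$\left(-18 + m{\left(Y{\left(3 \right)},-2 \right)}\right)^{2} = \left(-18 - \left(-4 + 4 \left(3 - 6 \cdot 3^{2}\right)\right)\right)^{2} = \left(-18 - \left(-4 + 4 \left(3 - 54\right)\right)\right)^{2} = \left(-18 + \left(4 - -204\right)\right)^{2} = \left(-18 + \left(4 + 204\right)\right)^{2} = \left(-18 + 208\right)^{2} = 190^{2} = 36100$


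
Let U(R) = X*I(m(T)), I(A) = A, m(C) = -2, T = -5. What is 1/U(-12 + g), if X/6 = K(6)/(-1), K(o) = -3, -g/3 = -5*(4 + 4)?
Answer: -1/36 ≈ -0.027778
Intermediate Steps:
g = 120 (g = -(-15)*(4 + 4) = -(-15)*8 = -3*(-40) = 120)
X = 18 (X = 6*(-3/(-1)) = 6*(-3*(-1)) = 6*3 = 18)
U(R) = -36 (U(R) = 18*(-2) = -36)
1/U(-12 + g) = 1/(-36) = -1/36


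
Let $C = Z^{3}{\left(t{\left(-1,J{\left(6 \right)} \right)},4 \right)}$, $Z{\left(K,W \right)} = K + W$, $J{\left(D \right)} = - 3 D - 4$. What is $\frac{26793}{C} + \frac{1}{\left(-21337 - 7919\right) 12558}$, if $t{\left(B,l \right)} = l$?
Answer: $- \frac{15190839127}{3306571632} \approx -4.5941$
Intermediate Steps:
$J{\left(D \right)} = -4 - 3 D$
$C = -5832$ ($C = \left(\left(-4 - 18\right) + 4\right)^{3} = \left(-22 + 4\right)^{3} = \left(-18\right)^{3} = -5832$)
$\frac{26793}{C} + \frac{1}{\left(-21337 - 7919\right) 12558} = \frac{26793}{-5832} + \frac{1}{\left(-21337 - 7919\right) 12558} = 26793 \left(- \frac{1}{5832}\right) + \frac{1}{-29256} \cdot \frac{1}{12558} = - \frac{2977}{648} - \frac{1}{367396848} = - \frac{15190839127}{3306571632}$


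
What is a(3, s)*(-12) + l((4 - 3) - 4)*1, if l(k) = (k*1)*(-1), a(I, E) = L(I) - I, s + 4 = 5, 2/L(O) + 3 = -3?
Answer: 43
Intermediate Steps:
L(O) = -1/3 (L(O) = 2/(-3 - 3) = 2/(-6) = 2*(-1/6) = -1/3)
s = 1 (s = -4 + 5 = 1)
a(I, E) = -1/3 - I
l(k) = -k (l(k) = k*(-1) = -k)
a(3, s)*(-12) + l((4 - 3) - 4)*1 = (-1/3 - 1*3)*(-12) - ((4 - 3) - 4)*1 = (-1/3 - 3)*(-12) - (1 - 4)*1 = -10/3*(-12) - 1*(-3)*1 = 40 + 3*1 = 40 + 3 = 43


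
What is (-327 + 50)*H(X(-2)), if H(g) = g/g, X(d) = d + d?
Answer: -277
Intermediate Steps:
X(d) = 2*d
H(g) = 1
(-327 + 50)*H(X(-2)) = (-327 + 50)*1 = -277*1 = -277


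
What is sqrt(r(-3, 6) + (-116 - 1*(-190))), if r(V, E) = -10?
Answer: 8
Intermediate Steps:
sqrt(r(-3, 6) + (-116 - 1*(-190))) = sqrt(-10 + (-116 - 1*(-190))) = sqrt(-10 + (-116 + 190)) = sqrt(-10 + 74) = sqrt(64) = 8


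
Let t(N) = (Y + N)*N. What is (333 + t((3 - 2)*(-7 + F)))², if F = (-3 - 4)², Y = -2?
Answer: 4052169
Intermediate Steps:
F = 49 (F = (-7)² = 49)
t(N) = N*(-2 + N) (t(N) = (-2 + N)*N = N*(-2 + N))
(333 + t((3 - 2)*(-7 + F)))² = (333 + ((3 - 2)*(-7 + 49))*(-2 + (3 - 2)*(-7 + 49)))² = (333 + (1*42)*(-2 + 1*42))² = (333 + 42*(-2 + 42))² = (333 + 42*40)² = (333 + 1680)² = 2013² = 4052169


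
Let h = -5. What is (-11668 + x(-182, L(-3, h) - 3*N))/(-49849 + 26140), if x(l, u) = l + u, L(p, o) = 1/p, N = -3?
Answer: 35524/71127 ≈ 0.49944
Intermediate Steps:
(-11668 + x(-182, L(-3, h) - 3*N))/(-49849 + 26140) = (-11668 + (-182 + (1/(-3) - 3*(-3))))/(-49849 + 26140) = (-11668 + (-182 + (-⅓ + 9)))/(-23709) = (-11668 + (-182 + 26/3))*(-1/23709) = (-11668 - 520/3)*(-1/23709) = -35524/3*(-1/23709) = 35524/71127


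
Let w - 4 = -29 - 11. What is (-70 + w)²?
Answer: 11236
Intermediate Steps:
w = -36 (w = 4 + (-29 - 11) = 4 - 40 = -36)
(-70 + w)² = (-70 - 36)² = (-106)² = 11236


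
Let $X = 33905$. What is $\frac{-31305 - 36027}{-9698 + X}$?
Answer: $- \frac{22444}{8069} \approx -2.7815$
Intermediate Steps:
$\frac{-31305 - 36027}{-9698 + X} = \frac{-31305 - 36027}{-9698 + 33905} = - \frac{67332}{24207} = \left(-67332\right) \frac{1}{24207} = - \frac{22444}{8069}$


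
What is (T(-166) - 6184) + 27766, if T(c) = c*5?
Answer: 20752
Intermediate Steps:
T(c) = 5*c
(T(-166) - 6184) + 27766 = (5*(-166) - 6184) + 27766 = (-830 - 6184) + 27766 = -7014 + 27766 = 20752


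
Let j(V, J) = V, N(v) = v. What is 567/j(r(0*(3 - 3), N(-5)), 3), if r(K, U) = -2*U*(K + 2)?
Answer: 567/20 ≈ 28.350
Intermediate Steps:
r(K, U) = -2*U*(2 + K)
567/j(r(0*(3 - 3), N(-5)), 3) = 567/((-2*(-5)*(2 + 0*(3 - 3)))) = 567/((-2*(-5)*(2 + 0*0))) = 567/((-2*(-5)*(2 + 0))) = 567/((-2*(-5)*2)) = 567/20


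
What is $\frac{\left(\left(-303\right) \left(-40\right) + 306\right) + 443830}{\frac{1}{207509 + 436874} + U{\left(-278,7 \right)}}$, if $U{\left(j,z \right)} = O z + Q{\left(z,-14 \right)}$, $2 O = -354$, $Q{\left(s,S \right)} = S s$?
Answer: $- \frac{147001805024}{430770035} \approx -341.25$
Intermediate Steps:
$O = -177$ ($O = \frac{1}{2} \left(-354\right) = -177$)
$U{\left(j,z \right)} = - 191 z$ ($U{\left(j,z \right)} = - 177 z - 14 z = - 191 z$)
$\frac{\left(\left(-303\right) \left(-40\right) + 306\right) + 443830}{\frac{1}{207509 + 436874} + U{\left(-278,7 \right)}} = \frac{\left(\left(-303\right) \left(-40\right) + 306\right) + 443830}{\frac{1}{207509 + 436874} - 1337} = \frac{\left(12120 + 306\right) + 443830}{\frac{1}{644383} - 1337} = \frac{12426 + 443830}{\frac{1}{644383} - 1337} = \frac{456256}{- \frac{861540070}{644383}} = 456256 \left(- \frac{644383}{861540070}\right) = - \frac{147001805024}{430770035}$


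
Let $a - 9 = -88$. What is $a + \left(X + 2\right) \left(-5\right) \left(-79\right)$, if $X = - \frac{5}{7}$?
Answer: $\frac{3002}{7} \approx 428.86$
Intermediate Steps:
$a = -79$ ($a = 9 - 88 = -79$)
$X = - \frac{5}{7}$ ($X = \left(-5\right) \frac{1}{7} = - \frac{5}{7} \approx -0.71429$)
$a + \left(X + 2\right) \left(-5\right) \left(-79\right) = -79 + \left(- \frac{5}{7} + 2\right) \left(-5\right) \left(-79\right) = -79 + \frac{9}{7} \left(-5\right) \left(-79\right) = -79 - - \frac{3555}{7} = -79 + \frac{3555}{7} = \frac{3002}{7}$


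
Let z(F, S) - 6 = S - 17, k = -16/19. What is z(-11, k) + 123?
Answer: 2112/19 ≈ 111.16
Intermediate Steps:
k = -16/19 (k = -16*1/19 = -16/19 ≈ -0.84210)
z(F, S) = -11 + S (z(F, S) = 6 + (S - 17) = 6 + (-17 + S) = -11 + S)
z(-11, k) + 123 = (-11 - 16/19) + 123 = -225/19 + 123 = 2112/19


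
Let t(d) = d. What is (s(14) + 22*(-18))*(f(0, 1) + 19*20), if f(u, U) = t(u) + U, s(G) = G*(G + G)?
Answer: -1524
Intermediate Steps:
s(G) = 2*G**2 (s(G) = G*(2*G) = 2*G**2)
f(u, U) = U + u (f(u, U) = u + U = U + u)
(s(14) + 22*(-18))*(f(0, 1) + 19*20) = (2*14**2 + 22*(-18))*((1 + 0) + 19*20) = (2*196 - 396)*(1 + 380) = (392 - 396)*381 = -4*381 = -1524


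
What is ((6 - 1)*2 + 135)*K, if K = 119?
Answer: 17255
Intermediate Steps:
((6 - 1)*2 + 135)*K = ((6 - 1)*2 + 135)*119 = (5*2 + 135)*119 = (10 + 135)*119 = 145*119 = 17255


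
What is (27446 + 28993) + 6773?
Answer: 63212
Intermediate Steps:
(27446 + 28993) + 6773 = 56439 + 6773 = 63212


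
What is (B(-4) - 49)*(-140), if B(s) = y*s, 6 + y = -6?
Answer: 140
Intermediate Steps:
y = -12 (y = -6 - 6 = -12)
B(s) = -12*s
(B(-4) - 49)*(-140) = (-12*(-4) - 49)*(-140) = (48 - 49)*(-140) = -1*(-140) = 140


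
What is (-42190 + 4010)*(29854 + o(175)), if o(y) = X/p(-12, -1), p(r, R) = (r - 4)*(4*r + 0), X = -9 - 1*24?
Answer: -72948741085/64 ≈ -1.1398e+9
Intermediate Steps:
X = -33 (X = -9 - 24 = -33)
p(r, R) = 4*r*(-4 + r) (p(r, R) = (-4 + r)*(4*r) = 4*r*(-4 + r))
o(y) = -11/256 (o(y) = -33*(-1/(48*(-4 - 12))) = -33/(4*(-12)*(-16)) = -33/768 = -33*1/768 = -11/256)
(-42190 + 4010)*(29854 + o(175)) = (-42190 + 4010)*(29854 - 11/256) = -38180*7642613/256 = -72948741085/64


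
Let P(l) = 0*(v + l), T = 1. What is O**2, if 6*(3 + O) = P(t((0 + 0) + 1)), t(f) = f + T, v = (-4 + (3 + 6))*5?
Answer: 9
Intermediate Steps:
v = 25 (v = (-4 + 9)*5 = 5*5 = 25)
t(f) = 1 + f (t(f) = f + 1 = 1 + f)
P(l) = 0 (P(l) = 0*(25 + l) = 0)
O = -3 (O = -3 + (1/6)*0 = -3 + 0 = -3)
O**2 = (-3)**2 = 9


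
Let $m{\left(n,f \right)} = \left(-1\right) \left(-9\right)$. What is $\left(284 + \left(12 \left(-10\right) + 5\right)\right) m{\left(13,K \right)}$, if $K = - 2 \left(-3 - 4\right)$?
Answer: $1521$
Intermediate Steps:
$K = 14$ ($K = \left(-2\right) \left(-7\right) = 14$)
$m{\left(n,f \right)} = 9$
$\left(284 + \left(12 \left(-10\right) + 5\right)\right) m{\left(13,K \right)} = \left(284 + \left(12 \left(-10\right) + 5\right)\right) 9 = \left(284 + \left(-120 + 5\right)\right) 9 = \left(284 - 115\right) 9 = 169 \cdot 9 = 1521$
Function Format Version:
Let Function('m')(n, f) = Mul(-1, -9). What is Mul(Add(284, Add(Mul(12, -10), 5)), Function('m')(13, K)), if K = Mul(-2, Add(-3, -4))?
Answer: 1521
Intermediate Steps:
K = 14 (K = Mul(-2, -7) = 14)
Function('m')(n, f) = 9
Mul(Add(284, Add(Mul(12, -10), 5)), Function('m')(13, K)) = Mul(Add(284, Add(Mul(12, -10), 5)), 9) = Mul(Add(284, Add(-120, 5)), 9) = Mul(Add(284, -115), 9) = Mul(169, 9) = 1521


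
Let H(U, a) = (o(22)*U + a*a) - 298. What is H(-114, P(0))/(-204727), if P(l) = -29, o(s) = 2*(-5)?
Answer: -1683/204727 ≈ -0.0082207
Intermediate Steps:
o(s) = -10
H(U, a) = -298 + a**2 - 10*U (H(U, a) = (-10*U + a*a) - 298 = (-10*U + a**2) - 298 = (a**2 - 10*U) - 298 = -298 + a**2 - 10*U)
H(-114, P(0))/(-204727) = (-298 + (-29)**2 - 10*(-114))/(-204727) = (-298 + 841 + 1140)*(-1/204727) = 1683*(-1/204727) = -1683/204727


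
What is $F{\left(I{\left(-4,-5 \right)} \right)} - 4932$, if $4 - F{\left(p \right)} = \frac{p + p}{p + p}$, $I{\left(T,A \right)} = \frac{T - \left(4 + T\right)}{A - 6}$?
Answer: $-4929$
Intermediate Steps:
$I{\left(T,A \right)} = - \frac{4}{-6 + A}$
$F{\left(p \right)} = 3$ ($F{\left(p \right)} = 4 - \frac{p + p}{p + p} = 4 - \frac{2 p}{2 p} = 4 - 2 p \frac{1}{2 p} = 4 - 1 = 3$)
$F{\left(I{\left(-4,-5 \right)} \right)} - 4932 = 3 - 4932 = -4929$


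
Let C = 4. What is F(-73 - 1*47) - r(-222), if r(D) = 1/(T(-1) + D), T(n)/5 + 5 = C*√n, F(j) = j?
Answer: -7368833/61409 + 20*I/61409 ≈ -120.0 + 0.00032569*I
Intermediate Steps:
T(n) = -25 + 20*√n (T(n) = -25 + 5*(4*√n) = -25 + 20*√n)
r(D) = 1/(-25 + D + 20*I) (r(D) = 1/((-25 + 20*√(-1)) + D) = 1/((-25 + 20*I) + D) = 1/(-25 + D + 20*I))
F(-73 - 1*47) - r(-222) = (-73 - 1*47) - 1/(-25 - 222 + 20*I) = (-73 - 47) - 1/(-247 + 20*I) = -120 - (-247 - 20*I)/61409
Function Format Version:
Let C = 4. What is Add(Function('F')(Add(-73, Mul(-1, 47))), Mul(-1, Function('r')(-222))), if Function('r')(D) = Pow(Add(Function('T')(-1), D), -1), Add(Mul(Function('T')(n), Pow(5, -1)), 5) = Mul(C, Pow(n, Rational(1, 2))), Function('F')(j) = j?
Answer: Add(Rational(-7368833, 61409), Mul(Rational(20, 61409), I)) ≈ Add(-120.00, Mul(0.00032569, I))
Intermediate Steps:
Function('T')(n) = Add(-25, Mul(20, Pow(n, Rational(1, 2)))) (Function('T')(n) = Add(-25, Mul(5, Mul(4, Pow(n, Rational(1, 2))))) = Add(-25, Mul(20, Pow(n, Rational(1, 2)))))
Function('r')(D) = Pow(Add(-25, D, Mul(20, I)), -1) (Function('r')(D) = Pow(Add(Add(-25, Mul(20, Pow(-1, Rational(1, 2)))), D), -1) = Pow(Add(Add(-25, Mul(20, I)), D), -1) = Pow(Add(-25, D, Mul(20, I)), -1))
Add(Function('F')(Add(-73, Mul(-1, 47))), Mul(-1, Function('r')(-222))) = Add(Add(-73, Mul(-1, 47)), Mul(-1, Pow(Add(-25, -222, Mul(20, I)), -1))) = Add(Add(-73, -47), Mul(-1, Pow(Add(-247, Mul(20, I)), -1))) = Add(-120, Mul(-1, Mul(Rational(1, 61409), Add(-247, Mul(-20, I))))) = Add(-120, Mul(Rational(-1, 61409), Add(-247, Mul(-20, I))))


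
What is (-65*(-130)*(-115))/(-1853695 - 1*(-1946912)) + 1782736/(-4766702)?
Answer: -2399111985106/222168830167 ≈ -10.799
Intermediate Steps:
(-65*(-130)*(-115))/(-1853695 - 1*(-1946912)) + 1782736/(-4766702) = (8450*(-115))/(-1853695 + 1946912) + 1782736*(-1/4766702) = -971750/93217 - 891368/2383351 = -2399111985106/222168830167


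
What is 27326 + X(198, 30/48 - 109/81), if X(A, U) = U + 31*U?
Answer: 2211538/81 ≈ 27303.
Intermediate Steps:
X(A, U) = 32*U
27326 + X(198, 30/48 - 109/81) = 27326 + 32*(30/48 - 109/81) = 27326 + 32*(30*(1/48) - 109*1/81) = 27326 + 32*(5/8 - 109/81) = 27326 + 32*(-467/648) = 27326 - 1868/81 = 2211538/81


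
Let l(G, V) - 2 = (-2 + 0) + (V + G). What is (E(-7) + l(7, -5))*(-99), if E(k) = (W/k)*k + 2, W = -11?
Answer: 693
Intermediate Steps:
l(G, V) = G + V (l(G, V) = 2 + ((-2 + 0) + (V + G)) = 2 + (-2 + (G + V)) = 2 + (-2 + G + V) = G + V)
E(k) = -9 (E(k) = (-11/k)*k + 2 = -11 + 2 = -9)
(E(-7) + l(7, -5))*(-99) = (-9 + (7 - 5))*(-99) = (-9 + 2)*(-99) = -7*(-99) = 693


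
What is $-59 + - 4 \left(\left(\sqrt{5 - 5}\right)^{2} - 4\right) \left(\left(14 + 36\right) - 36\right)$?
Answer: $165$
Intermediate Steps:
$-59 + - 4 \left(\left(\sqrt{5 - 5}\right)^{2} - 4\right) \left(\left(14 + 36\right) - 36\right) = -59 + - 4 \left(\left(\sqrt{0}\right)^{2} - 4\right) \left(50 - 36\right) = -59 + - 4 \left(0^{2} - 4\right) 14 = -59 + - 4 \left(0 - 4\right) 14 = -59 + \left(-4\right) \left(-4\right) 14 = -59 + 16 \cdot 14 = -59 + 224 = 165$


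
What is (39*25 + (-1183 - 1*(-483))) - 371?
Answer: -96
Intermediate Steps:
(39*25 + (-1183 - 1*(-483))) - 371 = (975 + (-1183 + 483)) - 371 = (975 - 700) - 371 = 275 - 371 = -96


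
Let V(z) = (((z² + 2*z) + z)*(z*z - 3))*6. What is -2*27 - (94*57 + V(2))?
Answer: -5472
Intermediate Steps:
V(z) = 6*(-3 + z²)*(z² + 3*z) (V(z) = ((z² + 3*z)*(z² - 3))*6 = ((z² + 3*z)*(-3 + z²))*6 = ((-3 + z²)*(z² + 3*z))*6 = 6*(-3 + z²)*(z² + 3*z))
-2*27 - (94*57 + V(2)) = -2*27 - (94*57 + 6*2*(-9 + 2³ - 3*2 + 3*2²)) = -54 - (5358 + 6*2*(-9 + 8 - 6 + 3*4)) = -54 - (5358 + 6*2*(-9 + 8 - 6 + 12)) = -54 - (5358 + 6*2*5) = -54 - (5358 + 60) = -54 - 1*5418 = -54 - 5418 = -5472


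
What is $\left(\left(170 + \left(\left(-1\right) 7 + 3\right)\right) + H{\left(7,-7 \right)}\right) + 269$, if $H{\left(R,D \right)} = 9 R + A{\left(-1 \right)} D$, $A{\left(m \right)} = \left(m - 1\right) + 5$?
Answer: $477$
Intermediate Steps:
$A{\left(m \right)} = 4 + m$ ($A{\left(m \right)} = \left(-1 + m\right) + 5 = 4 + m$)
$H{\left(R,D \right)} = 3 D + 9 R$ ($H{\left(R,D \right)} = 9 R + \left(4 - 1\right) D = 9 R + 3 D = 3 D + 9 R$)
$\left(\left(170 + \left(\left(-1\right) 7 + 3\right)\right) + H{\left(7,-7 \right)}\right) + 269 = \left(\left(170 + \left(\left(-1\right) 7 + 3\right)\right) + \left(3 \left(-7\right) + 9 \cdot 7\right)\right) + 269 = \left(\left(170 + \left(-7 + 3\right)\right) + \left(-21 + 63\right)\right) + 269 = \left(\left(170 - 4\right) + 42\right) + 269 = \left(166 + 42\right) + 269 = 208 + 269 = 477$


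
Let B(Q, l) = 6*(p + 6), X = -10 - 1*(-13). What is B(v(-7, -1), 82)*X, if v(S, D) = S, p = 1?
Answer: 126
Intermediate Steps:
X = 3 (X = -10 + 13 = 3)
B(Q, l) = 42 (B(Q, l) = 6*(1 + 6) = 6*7 = 42)
B(v(-7, -1), 82)*X = 42*3 = 126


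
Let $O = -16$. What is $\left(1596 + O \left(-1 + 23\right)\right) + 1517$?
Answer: $2761$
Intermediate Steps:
$\left(1596 + O \left(-1 + 23\right)\right) + 1517 = \left(1596 - 16 \left(-1 + 23\right)\right) + 1517 = \left(1596 - 352\right) + 1517 = 1244 + 1517 = 2761$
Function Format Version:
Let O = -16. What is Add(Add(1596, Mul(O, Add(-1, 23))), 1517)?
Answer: 2761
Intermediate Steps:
Add(Add(1596, Mul(O, Add(-1, 23))), 1517) = Add(Add(1596, Mul(-16, Add(-1, 23))), 1517) = Add(Add(1596, Mul(-16, 22)), 1517) = Add(Add(1596, -352), 1517) = Add(1244, 1517) = 2761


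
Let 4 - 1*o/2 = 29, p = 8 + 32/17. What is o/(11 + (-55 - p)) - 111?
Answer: -50413/458 ≈ -110.07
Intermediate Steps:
p = 168/17 (p = 8 + 32*(1/17) = 8 + 32/17 = 168/17 ≈ 9.8824)
o = -50 (o = 8 - 2*29 = 8 - 58 = -50)
o/(11 + (-55 - p)) - 111 = -50/(11 + (-55 - 1*168/17)) - 111 = -50/(11 + (-55 - 168/17)) - 111 = -50/(11 - 1103/17) - 111 = -50/(-916/17) - 111 = -50*(-17/916) - 111 = 425/458 - 111 = -50413/458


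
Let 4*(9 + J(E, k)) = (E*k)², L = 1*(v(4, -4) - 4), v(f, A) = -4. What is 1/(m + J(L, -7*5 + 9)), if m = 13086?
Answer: 1/23893 ≈ 4.1853e-5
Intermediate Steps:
L = -8 (L = 1*(-4 - 4) = 1*(-8) = -8)
J(E, k) = -9 + E²*k²/4 (J(E, k) = -9 + (E*k)²/4 = -9 + (E²*k²)/4 = -9 + E²*k²/4)
1/(m + J(L, -7*5 + 9)) = 1/(13086 + (-9 + (¼)*(-8)²*(-7*5 + 9)²)) = 1/(13086 + (-9 + (¼)*64*(-35 + 9)²)) = 1/(13086 + (-9 + (¼)*64*(-26)²)) = 1/(13086 + (-9 + (¼)*64*676)) = 1/(13086 + (-9 + 10816)) = 1/(13086 + 10807) = 1/23893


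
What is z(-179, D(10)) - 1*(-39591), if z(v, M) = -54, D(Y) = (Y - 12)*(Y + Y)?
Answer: 39537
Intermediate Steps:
D(Y) = 2*Y*(-12 + Y) (D(Y) = (-12 + Y)*(2*Y) = 2*Y*(-12 + Y))
z(-179, D(10)) - 1*(-39591) = -54 - 1*(-39591) = -54 + 39591 = 39537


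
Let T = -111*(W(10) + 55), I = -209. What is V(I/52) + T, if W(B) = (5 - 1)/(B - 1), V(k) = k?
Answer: -960703/156 ≈ -6158.4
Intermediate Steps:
W(B) = 4/(-1 + B)
T = -18463/3 (T = -111*(4/(-1 + 10) + 55) = -111*(4/9 + 55) = -111*499/9 = -18463/3 ≈ -6154.3)
V(I/52) + T = -209/52 - 18463/3 = -960703/156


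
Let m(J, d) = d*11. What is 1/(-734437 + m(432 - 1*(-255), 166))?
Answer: -1/732611 ≈ -1.3650e-6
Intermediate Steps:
m(J, d) = 11*d
1/(-734437 + m(432 - 1*(-255), 166)) = 1/(-734437 + 11*166) = 1/(-734437 + 1826) = 1/(-732611) = -1/732611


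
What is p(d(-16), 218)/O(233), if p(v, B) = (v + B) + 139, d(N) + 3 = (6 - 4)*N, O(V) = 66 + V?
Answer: 14/13 ≈ 1.0769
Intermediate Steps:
d(N) = -3 + 2*N (d(N) = -3 + (6 - 4)*N = -3 + 2*N)
p(v, B) = 139 + B + v (p(v, B) = (B + v) + 139 = 139 + B + v)
p(d(-16), 218)/O(233) = (139 + 218 + (-3 + 2*(-16)))/(66 + 233) = (139 + 218 + (-3 - 32))/299 = (139 + 218 - 35)*(1/299) = 322*(1/299) = 14/13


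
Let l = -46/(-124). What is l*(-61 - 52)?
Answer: -2599/62 ≈ -41.919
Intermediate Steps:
l = 23/62 (l = -46*(-1/124) = 23/62 ≈ 0.37097)
l*(-61 - 52) = 23*(-61 - 52)/62 = (23/62)*(-113) = -2599/62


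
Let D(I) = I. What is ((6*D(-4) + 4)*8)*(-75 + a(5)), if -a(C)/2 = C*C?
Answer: 20000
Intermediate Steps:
a(C) = -2*C² (a(C) = -2*C*C = -2*C²)
((6*D(-4) + 4)*8)*(-75 + a(5)) = ((6*(-4) + 4)*8)*(-75 - 2*5²) = ((-24 + 4)*8)*(-75 - 2*25) = (-20*8)*(-75 - 50) = -160*(-125) = 20000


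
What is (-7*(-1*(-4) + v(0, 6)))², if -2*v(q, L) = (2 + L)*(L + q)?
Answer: 19600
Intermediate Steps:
v(q, L) = -(2 + L)*(L + q)/2
(-7*(-1*(-4) + v(0, 6)))² = (-7*(-1*(-4) + (-1*6 - 1*0 - ½*6² - ½*6*0)))² = (-7*(4 + (-6 + 0 - ½*36 + 0)))² = (-7*(4 + (-6 + 0 - 18 + 0)))² = (-7*(4 - 24))² = (-7*(-20))² = 140² = 19600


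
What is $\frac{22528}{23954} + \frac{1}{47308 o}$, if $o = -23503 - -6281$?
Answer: $\frac{9177213055287}{9758121529352} \approx 0.94047$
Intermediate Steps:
$o = -17222$ ($o = -23503 + 6281 = -17222$)
$\frac{22528}{23954} + \frac{1}{47308 o} = \frac{22528}{23954} + \frac{1}{47308 \left(-17222\right)} = 22528 \cdot \frac{1}{23954} + \frac{1}{47308} \left(- \frac{1}{17222}\right) = \frac{11264}{11977} - \frac{1}{814738376} = \frac{9177213055287}{9758121529352}$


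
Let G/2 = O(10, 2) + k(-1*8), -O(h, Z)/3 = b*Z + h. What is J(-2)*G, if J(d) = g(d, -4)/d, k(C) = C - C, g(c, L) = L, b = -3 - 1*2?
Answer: 0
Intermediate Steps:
b = -5 (b = -3 - 2 = -5)
O(h, Z) = -3*h + 15*Z (O(h, Z) = -3*(-5*Z + h) = -3*(h - 5*Z) = -3*h + 15*Z)
k(C) = 0
J(d) = -4/d
G = 0 (G = 2*((-3*10 + 15*2) + 0) = 2*((-30 + 30) + 0) = 2*(0 + 0) = 2*0 = 0)
J(-2)*G = -4/(-2)*0 = -4*(-1/2)*0 = 2*0 = 0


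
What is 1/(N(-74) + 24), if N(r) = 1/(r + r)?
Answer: 148/3551 ≈ 0.041678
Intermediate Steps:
N(r) = 1/(2*r)
1/(N(-74) + 24) = 1/((½)/(-74) + 24) = 1/((½)*(-1/74) + 24) = 1/(-1/148 + 24) = 1/(3551/148) = 148/3551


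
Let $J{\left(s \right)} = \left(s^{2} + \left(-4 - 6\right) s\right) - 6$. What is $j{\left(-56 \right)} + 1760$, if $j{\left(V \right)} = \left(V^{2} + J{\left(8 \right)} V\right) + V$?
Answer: $6072$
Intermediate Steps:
$J{\left(s \right)} = -6 + s^{2} - 10 s$ ($J{\left(s \right)} = \left(s^{2} + \left(-4 - 6\right) s\right) - 6 = \left(s^{2} - 10 s\right) - 6 = -6 + s^{2} - 10 s$)
$j{\left(V \right)} = V^{2} - 21 V$ ($j{\left(V \right)} = \left(V^{2} + \left(-6 + 8^{2} - 80\right) V\right) + V = \left(V^{2} + \left(-6 + 64 - 80\right) V\right) + V = \left(V^{2} - 22 V\right) + V = V^{2} - 21 V$)
$j{\left(-56 \right)} + 1760 = - 56 \left(-21 - 56\right) + 1760 = \left(-56\right) \left(-77\right) + 1760 = 4312 + 1760 = 6072$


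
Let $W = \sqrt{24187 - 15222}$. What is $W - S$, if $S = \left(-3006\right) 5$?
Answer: $15030 + \sqrt{8965} \approx 15125.0$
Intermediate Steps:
$S = -15030$
$W = \sqrt{8965} \approx 94.684$
$W - S = \sqrt{8965} - -15030 = \sqrt{8965} + 15030 = 15030 + \sqrt{8965}$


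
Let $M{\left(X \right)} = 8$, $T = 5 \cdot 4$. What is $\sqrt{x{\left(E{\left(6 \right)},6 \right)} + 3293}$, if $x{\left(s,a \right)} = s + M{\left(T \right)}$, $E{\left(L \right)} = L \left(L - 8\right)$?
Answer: $\sqrt{3289} \approx 57.35$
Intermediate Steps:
$T = 20$
$E{\left(L \right)} = L \left(-8 + L\right)$
$x{\left(s,a \right)} = 8 + s$ ($x{\left(s,a \right)} = s + 8 = 8 + s$)
$\sqrt{x{\left(E{\left(6 \right)},6 \right)} + 3293} = \sqrt{\left(8 + 6 \left(-8 + 6\right)\right) + 3293} = \sqrt{\left(8 + 6 \left(-2\right)\right) + 3293} = \sqrt{\left(8 - 12\right) + 3293} = \sqrt{-4 + 3293} = \sqrt{3289}$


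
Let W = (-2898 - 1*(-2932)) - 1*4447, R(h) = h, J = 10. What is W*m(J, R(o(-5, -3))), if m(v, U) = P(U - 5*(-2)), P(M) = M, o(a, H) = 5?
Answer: -66195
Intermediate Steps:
m(v, U) = 10 + U (m(v, U) = U - 5*(-2) = U + 10 = 10 + U)
W = -4413 (W = (-2898 + 2932) - 4447 = 34 - 4447 = -4413)
W*m(J, R(o(-5, -3))) = -4413*(10 + 5) = -4413*15 = -66195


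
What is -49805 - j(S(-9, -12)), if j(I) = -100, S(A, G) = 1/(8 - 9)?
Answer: -49705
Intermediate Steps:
S(A, G) = -1 (S(A, G) = 1/(-1) = -1)
-49805 - j(S(-9, -12)) = -49805 - 1*(-100) = -49805 + 100 = -49705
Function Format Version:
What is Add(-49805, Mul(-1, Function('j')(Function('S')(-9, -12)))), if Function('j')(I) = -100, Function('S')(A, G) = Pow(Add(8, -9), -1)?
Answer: -49705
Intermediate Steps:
Function('S')(A, G) = -1 (Function('S')(A, G) = Pow(-1, -1) = -1)
Add(-49805, Mul(-1, Function('j')(Function('S')(-9, -12)))) = Add(-49805, Mul(-1, -100)) = Add(-49805, 100) = -49705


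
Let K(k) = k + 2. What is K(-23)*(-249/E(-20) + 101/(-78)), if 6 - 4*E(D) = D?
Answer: 21623/26 ≈ 831.65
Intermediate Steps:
E(D) = 3/2 - D/4
K(k) = 2 + k
K(-23)*(-249/E(-20) + 101/(-78)) = (2 - 23)*(-249/(3/2 - 1/4*(-20)) + 101/(-78)) = -21*(-249/(3/2 + 5) + 101*(-1/78)) = -21*(-249/13/2 - 101/78) = -21*(-249*2/13 - 101/78) = -21*(-498/13 - 101/78) = -21*(-3089/78) = 21623/26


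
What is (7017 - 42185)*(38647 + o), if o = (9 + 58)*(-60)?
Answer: -1217762336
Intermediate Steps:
o = -4020 (o = 67*(-60) = -4020)
(7017 - 42185)*(38647 + o) = (7017 - 42185)*(38647 - 4020) = -35168*34627 = -1217762336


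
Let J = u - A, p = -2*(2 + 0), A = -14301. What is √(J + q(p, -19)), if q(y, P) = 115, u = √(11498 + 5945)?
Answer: √(14416 + √17443) ≈ 120.62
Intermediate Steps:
u = √17443 ≈ 132.07
p = -4 (p = -2*2 = -4)
J = 14301 + √17443 (J = √17443 - 1*(-14301) = √17443 + 14301 = 14301 + √17443 ≈ 14433.)
√(J + q(p, -19)) = √((14301 + √17443) + 115) = √(14416 + √17443)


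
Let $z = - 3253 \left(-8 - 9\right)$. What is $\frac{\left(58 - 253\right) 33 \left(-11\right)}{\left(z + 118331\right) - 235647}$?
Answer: $- \frac{14157}{12403} \approx -1.1414$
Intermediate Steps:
$z = 55301$ ($z = - 3253 \left(-8 - 9\right) = \left(-3253\right) \left(-17\right) = 55301$)
$\frac{\left(58 - 253\right) 33 \left(-11\right)}{\left(z + 118331\right) - 235647} = \frac{\left(58 - 253\right) 33 \left(-11\right)}{\left(55301 + 118331\right) - 235647} = \frac{\left(-195\right) \left(-363\right)}{173632 - 235647} = \frac{70785}{-62015} = 70785 \left(- \frac{1}{62015}\right) = - \frac{14157}{12403}$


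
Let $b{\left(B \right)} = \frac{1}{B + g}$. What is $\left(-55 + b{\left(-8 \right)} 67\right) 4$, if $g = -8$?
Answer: $- \frac{947}{4} \approx -236.75$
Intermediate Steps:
$b{\left(B \right)} = \frac{1}{-8 + B}$ ($b{\left(B \right)} = \frac{1}{B - 8} = \frac{1}{-8 + B}$)
$\left(-55 + b{\left(-8 \right)} 67\right) 4 = \left(-55 + \frac{1}{-8 - 8} \cdot 67\right) 4 = \left(-55 + \frac{1}{-16} \cdot 67\right) 4 = \left(-55 - \frac{67}{16}\right) 4 = \left(- \frac{947}{16}\right) 4 = - \frac{947}{4}$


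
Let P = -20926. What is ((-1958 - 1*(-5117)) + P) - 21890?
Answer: -39657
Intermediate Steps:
((-1958 - 1*(-5117)) + P) - 21890 = ((-1958 - 1*(-5117)) - 20926) - 21890 = ((-1958 + 5117) - 20926) - 21890 = (3159 - 20926) - 21890 = -17767 - 21890 = -39657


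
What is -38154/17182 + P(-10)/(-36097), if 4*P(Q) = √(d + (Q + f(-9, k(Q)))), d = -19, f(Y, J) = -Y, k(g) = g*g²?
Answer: -19077/8591 - I*√5/72194 ≈ -2.2206 - 3.0973e-5*I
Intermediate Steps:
k(g) = g³
P(Q) = √(-10 + Q)/4 (P(Q) = √(-19 + (Q - 1*(-9)))/4 = √(-19 + (Q + 9))/4 = √(-19 + (9 + Q))/4 = √(-10 + Q)/4)
-38154/17182 + P(-10)/(-36097) = -38154/17182 + (√(-10 - 10)/4)/(-36097) = -38154*1/17182 + (√(-20)/4)*(-1/36097) = -19077/8591 + ((2*I*√5)/4)*(-1/36097) = -19077/8591 + (I*√5/2)*(-1/36097) = -19077/8591 - I*√5/72194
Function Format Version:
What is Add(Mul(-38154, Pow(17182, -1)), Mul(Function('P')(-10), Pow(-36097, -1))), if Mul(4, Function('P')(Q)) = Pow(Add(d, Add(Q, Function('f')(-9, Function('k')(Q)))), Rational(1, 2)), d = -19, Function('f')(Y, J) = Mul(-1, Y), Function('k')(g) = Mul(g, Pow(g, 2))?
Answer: Add(Rational(-19077, 8591), Mul(Rational(-1, 72194), I, Pow(5, Rational(1, 2)))) ≈ Add(-2.2206, Mul(-3.0973e-5, I))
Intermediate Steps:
Function('k')(g) = Pow(g, 3)
Function('P')(Q) = Mul(Rational(1, 4), Pow(Add(-10, Q), Rational(1, 2))) (Function('P')(Q) = Mul(Rational(1, 4), Pow(Add(-19, Add(Q, Mul(-1, -9))), Rational(1, 2))) = Mul(Rational(1, 4), Pow(Add(-19, Add(Q, 9)), Rational(1, 2))) = Mul(Rational(1, 4), Pow(Add(-19, Add(9, Q)), Rational(1, 2))) = Mul(Rational(1, 4), Pow(Add(-10, Q), Rational(1, 2))))
Add(Mul(-38154, Pow(17182, -1)), Mul(Function('P')(-10), Pow(-36097, -1))) = Add(Mul(-38154, Pow(17182, -1)), Mul(Mul(Rational(1, 4), Pow(Add(-10, -10), Rational(1, 2))), Pow(-36097, -1))) = Add(Mul(-38154, Rational(1, 17182)), Mul(Mul(Rational(1, 4), Pow(-20, Rational(1, 2))), Rational(-1, 36097))) = Add(Rational(-19077, 8591), Mul(Mul(Rational(1, 4), Mul(2, I, Pow(5, Rational(1, 2)))), Rational(-1, 36097))) = Add(Rational(-19077, 8591), Mul(Mul(Rational(1, 2), I, Pow(5, Rational(1, 2))), Rational(-1, 36097))) = Add(Rational(-19077, 8591), Mul(Rational(-1, 72194), I, Pow(5, Rational(1, 2))))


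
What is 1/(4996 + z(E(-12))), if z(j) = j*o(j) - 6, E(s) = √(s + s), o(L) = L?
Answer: 1/4966 ≈ 0.00020137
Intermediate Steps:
E(s) = √2*√s (E(s) = √(2*s) = √2*√s)
z(j) = -6 + j² (z(j) = j*j - 6 = j² - 6 = -6 + j²)
1/(4996 + z(E(-12))) = 1/(4996 + (-6 + (√2*√(-12))²)) = 1/(4996 + (-6 + (√2*(2*I*√3))²)) = 1/(4996 + (-6 + (2*I*√6)²)) = 1/(4996 + (-6 - 24)) = 1/(4996 - 30) = 1/4966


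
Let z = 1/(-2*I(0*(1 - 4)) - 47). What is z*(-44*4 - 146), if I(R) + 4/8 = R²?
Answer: 7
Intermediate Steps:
I(R) = -½ + R²
z = -1/46 (z = 1/(-2*(-½ + (0*(1 - 4))²) - 47) = 1/(-2*(-½ + (0*(-3))²) - 47) = 1/(-2*(-½ + 0²) - 47) = 1/(-2*(-½ + 0) - 47) = 1/(-2*(-½) - 47) = 1/(1 - 47) = 1/(-46) = -1/46 ≈ -0.021739)
z*(-44*4 - 146) = -(-44*4 - 146)/46 = -(-176 - 146)/46 = -1/46*(-322) = 7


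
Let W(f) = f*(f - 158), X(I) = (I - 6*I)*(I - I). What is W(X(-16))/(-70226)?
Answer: 0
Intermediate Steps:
X(I) = 0 (X(I) = -5*I*0 = 0)
W(f) = f*(-158 + f)
W(X(-16))/(-70226) = (0*(-158 + 0))/(-70226) = (0*(-158))*(-1/70226) = 0*(-1/70226) = 0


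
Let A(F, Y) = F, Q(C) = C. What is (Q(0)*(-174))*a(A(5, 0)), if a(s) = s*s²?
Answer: 0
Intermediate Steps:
a(s) = s³
(Q(0)*(-174))*a(A(5, 0)) = (0*(-174))*5³ = 0*125 = 0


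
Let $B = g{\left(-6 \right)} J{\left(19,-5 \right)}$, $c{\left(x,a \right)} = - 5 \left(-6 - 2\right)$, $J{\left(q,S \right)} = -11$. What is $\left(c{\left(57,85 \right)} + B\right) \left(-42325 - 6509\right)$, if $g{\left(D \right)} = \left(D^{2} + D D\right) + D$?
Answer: $33500124$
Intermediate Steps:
$c{\left(x,a \right)} = 40$ ($c{\left(x,a \right)} = \left(-5\right) \left(-8\right) = 40$)
$g{\left(D \right)} = D + 2 D^{2}$ ($g{\left(D \right)} = \left(D^{2} + D^{2}\right) + D = 2 D^{2} + D = D + 2 D^{2}$)
$B = -726$ ($B = - 6 \left(1 + 2 \left(-6\right)\right) \left(-11\right) = - 6 \left(1 - 12\right) \left(-11\right) = \left(-6\right) \left(-11\right) \left(-11\right) = 66 \left(-11\right) = -726$)
$\left(c{\left(57,85 \right)} + B\right) \left(-42325 - 6509\right) = \left(40 - 726\right) \left(-42325 - 6509\right) = \left(-686\right) \left(-48834\right) = 33500124$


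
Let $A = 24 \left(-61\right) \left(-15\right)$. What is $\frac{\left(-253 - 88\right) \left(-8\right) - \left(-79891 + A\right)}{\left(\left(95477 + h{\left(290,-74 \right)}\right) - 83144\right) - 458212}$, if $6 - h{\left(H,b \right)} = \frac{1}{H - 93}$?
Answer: $- \frac{11949823}{87836982} \approx -0.13605$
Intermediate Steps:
$A = 21960$ ($A = \left(-1464\right) \left(-15\right) = 21960$)
$h{\left(H,b \right)} = 6 - \frac{1}{-93 + H}$ ($h{\left(H,b \right)} = 6 - \frac{1}{H - 93} = 6 - \frac{1}{-93 + H}$)
$\frac{\left(-253 - 88\right) \left(-8\right) - \left(-79891 + A\right)}{\left(\left(95477 + h{\left(290,-74 \right)}\right) - 83144\right) - 458212} = \frac{\left(-253 - 88\right) \left(-8\right) + \left(79891 - 21960\right)}{\left(\left(95477 + \frac{-559 + 6 \cdot 290}{-93 + 290}\right) - 83144\right) - 458212} = \frac{\left(-341\right) \left(-8\right) + \left(79891 - 21960\right)}{\left(\left(95477 + \frac{-559 + 1740}{197}\right) - 83144\right) - 458212} = \frac{2728 + 57931}{\left(\left(95477 + \frac{1}{197} \cdot 1181\right) - 83144\right) - 458212} = \frac{60659}{\left(\left(95477 + \frac{1181}{197}\right) - 83144\right) - 458212} = \frac{60659}{\left(\frac{18810150}{197} - 83144\right) - 458212} = \frac{60659}{\frac{2430782}{197} - 458212} = \frac{60659}{- \frac{87836982}{197}} = 60659 \left(- \frac{197}{87836982}\right) = - \frac{11949823}{87836982}$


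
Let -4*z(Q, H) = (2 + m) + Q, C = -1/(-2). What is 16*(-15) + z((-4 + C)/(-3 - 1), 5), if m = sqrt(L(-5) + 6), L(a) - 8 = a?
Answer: -7727/32 ≈ -241.47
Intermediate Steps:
C = 1/2 (C = -1*(-1/2) = 1/2 ≈ 0.50000)
L(a) = 8 + a
m = 3 (m = sqrt((8 - 5) + 6) = sqrt(3 + 6) = sqrt(9) = 3)
z(Q, H) = -5/4 - Q/4 (z(Q, H) = -((2 + 3) + Q)/4 = -(5 + Q)/4 = -5/4 - Q/4)
16*(-15) + z((-4 + C)/(-3 - 1), 5) = 16*(-15) + (-5/4 - (-4 + 1/2)/(4*(-3 - 1))) = -240 + (-5/4 - (-7)/(8*(-4))) = -240 + (-5/4 - (-7)*(-1)/(8*4)) = -240 + (-5/4 - 1/4*7/8) = -240 + (-5/4 - 7/32) = -240 - 47/32 = -7727/32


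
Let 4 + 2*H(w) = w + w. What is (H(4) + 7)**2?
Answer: 81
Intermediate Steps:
H(w) = -2 + w (H(w) = -2 + (w + w)/2 = -2 + (2*w)/2 = -2 + w)
(H(4) + 7)**2 = ((-2 + 4) + 7)**2 = (2 + 7)**2 = 9**2 = 81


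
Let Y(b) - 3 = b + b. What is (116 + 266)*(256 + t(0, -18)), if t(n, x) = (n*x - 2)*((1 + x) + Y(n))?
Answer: 108488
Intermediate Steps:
Y(b) = 3 + 2*b (Y(b) = 3 + (b + b) = 3 + 2*b)
t(n, x) = (-2 + n*x)*(4 + x + 2*n) (t(n, x) = (n*x - 2)*((1 + x) + (3 + 2*n)) = (-2 + n*x)*(4 + x + 2*n))
(116 + 266)*(256 + t(0, -18)) = (116 + 266)*(256 + (-8 - 4*0 - 2*(-18) + 0*(-18) + 0*(-18)**2 + 0*(-18)*(3 + 2*0))) = 382*(256 + (-8 + 0 + 36 + 0 + 0*324 + 0*(-18)*(3 + 0))) = 382*(256 + (-8 + 0 + 36 + 0 + 0 + 0*(-18)*3)) = 382*(256 + (-8 + 0 + 36 + 0 + 0 + 0)) = 382*(256 + 28) = 382*284 = 108488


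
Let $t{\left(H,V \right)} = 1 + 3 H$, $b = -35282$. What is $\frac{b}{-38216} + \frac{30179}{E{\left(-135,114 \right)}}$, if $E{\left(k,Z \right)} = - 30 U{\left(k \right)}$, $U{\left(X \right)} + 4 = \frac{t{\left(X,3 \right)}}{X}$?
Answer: $\frac{76393255}{76432} \approx 999.49$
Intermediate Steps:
$U{\left(X \right)} = -4 + \frac{1 + 3 X}{X}$
$E{\left(k,Z \right)} = - \frac{30 \left(1 - k\right)}{k}$ ($E{\left(k,Z \right)} = - 30 \frac{1 - k}{k} = - \frac{30 \left(1 - k\right)}{k}$)
$\frac{b}{-38216} + \frac{30179}{E{\left(-135,114 \right)}} = - \frac{35282}{-38216} + \frac{30179}{30 - \frac{30}{-135}} = \left(-35282\right) \left(- \frac{1}{38216}\right) + \frac{30179}{30 - - \frac{2}{9}} = \frac{17641}{19108} + \frac{30179}{30 + \frac{2}{9}} = \frac{17641}{19108} + \frac{30179}{\frac{272}{9}} = \frac{17641}{19108} + 30179 \cdot \frac{9}{272} = \frac{17641}{19108} + \frac{271611}{272} = \frac{76393255}{76432}$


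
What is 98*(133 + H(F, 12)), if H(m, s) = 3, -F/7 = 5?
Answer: 13328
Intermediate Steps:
F = -35 (F = -7*5 = -35)
98*(133 + H(F, 12)) = 98*(133 + 3) = 98*136 = 13328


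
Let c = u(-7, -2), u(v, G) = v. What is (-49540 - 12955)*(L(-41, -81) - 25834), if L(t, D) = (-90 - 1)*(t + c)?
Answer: 1341517670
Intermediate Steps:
c = -7
L(t, D) = 637 - 91*t (L(t, D) = (-90 - 1)*(t - 7) = -91*(-7 + t) = 637 - 91*t)
(-49540 - 12955)*(L(-41, -81) - 25834) = (-49540 - 12955)*((637 - 91*(-41)) - 25834) = -62495*((637 + 3731) - 25834) = -62495*(4368 - 25834) = -62495*(-21466) = 1341517670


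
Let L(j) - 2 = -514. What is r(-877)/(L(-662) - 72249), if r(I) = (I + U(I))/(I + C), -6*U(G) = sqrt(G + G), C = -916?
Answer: -877/130460473 - I*sqrt(1754)/782762838 ≈ -6.7223e-6 - 5.3504e-8*I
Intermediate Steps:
L(j) = -512 (L(j) = 2 - 514 = -512)
U(G) = -sqrt(2)*sqrt(G)/6 (U(G) = -sqrt(G + G)/6 = -sqrt(2)*sqrt(G)/6)
r(I) = (I - sqrt(2)*sqrt(I)/6)/(-916 + I) (r(I) = (I - sqrt(2)*sqrt(I)/6)/(I - 916) = (I - sqrt(2)*sqrt(I)/6)/(-916 + I))
r(-877)/(L(-662) - 72249) = ((-877 - sqrt(2)*sqrt(-877)/6)/(-916 - 877))/(-512 - 72249) = ((-877 - sqrt(2)*I*sqrt(877)/6)/(-1793))/(-72761) = -(-877 - I*sqrt(1754)/6)/1793*(-1/72761) = (877/1793 + I*sqrt(1754)/10758)*(-1/72761) = -877/130460473 - I*sqrt(1754)/782762838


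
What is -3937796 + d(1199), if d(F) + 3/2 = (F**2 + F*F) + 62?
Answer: -2125067/2 ≈ -1.0625e+6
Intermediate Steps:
d(F) = 121/2 + 2*F**2 (d(F) = -3/2 + ((F**2 + F*F) + 62) = -3/2 + ((F**2 + F**2) + 62) = -3/2 + (2*F**2 + 62) = -3/2 + (62 + 2*F**2) = 121/2 + 2*F**2)
-3937796 + d(1199) = -3937796 + (121/2 + 2*1199**2) = -3937796 + (121/2 + 2*1437601) = -3937796 + (121/2 + 2875202) = -3937796 + 5750525/2 = -2125067/2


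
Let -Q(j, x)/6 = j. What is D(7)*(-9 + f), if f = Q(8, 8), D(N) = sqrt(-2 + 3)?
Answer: -57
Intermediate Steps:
Q(j, x) = -6*j
D(N) = 1 (D(N) = sqrt(1) = 1)
f = -48 (f = -6*8 = -48)
D(7)*(-9 + f) = 1*(-9 - 48) = 1*(-57) = -57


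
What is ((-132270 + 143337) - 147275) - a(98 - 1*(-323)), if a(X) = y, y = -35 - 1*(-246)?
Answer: -136419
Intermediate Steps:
y = 211 (y = -35 + 246 = 211)
a(X) = 211
((-132270 + 143337) - 147275) - a(98 - 1*(-323)) = ((-132270 + 143337) - 147275) - 1*211 = (11067 - 147275) - 211 = -136208 - 211 = -136419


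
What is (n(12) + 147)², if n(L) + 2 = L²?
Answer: 83521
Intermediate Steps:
n(L) = -2 + L²
(n(12) + 147)² = ((-2 + 12²) + 147)² = ((-2 + 144) + 147)² = (142 + 147)² = 289² = 83521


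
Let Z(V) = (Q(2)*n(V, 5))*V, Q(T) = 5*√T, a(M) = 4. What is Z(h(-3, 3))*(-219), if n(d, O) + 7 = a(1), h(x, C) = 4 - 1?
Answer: 9855*√2 ≈ 13937.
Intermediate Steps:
h(x, C) = 3
n(d, O) = -3 (n(d, O) = -7 + 4 = -3)
Z(V) = -15*V*√2 (Z(V) = ((5*√2)*(-3))*V = (-15*√2)*V = -15*V*√2)
Z(h(-3, 3))*(-219) = -15*3*√2*(-219) = -45*√2*(-219) = 9855*√2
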